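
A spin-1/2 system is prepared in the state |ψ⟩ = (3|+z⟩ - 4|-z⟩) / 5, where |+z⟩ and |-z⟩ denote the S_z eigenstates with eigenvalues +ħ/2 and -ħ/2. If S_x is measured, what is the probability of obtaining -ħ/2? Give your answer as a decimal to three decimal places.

0.980

|-x⟩ = (|+z⟩ - |-z⟩)/√2, so ⟨-x|ψ⟩ = (7) / (√2·5).
P = |7|² / 50 = 49/50.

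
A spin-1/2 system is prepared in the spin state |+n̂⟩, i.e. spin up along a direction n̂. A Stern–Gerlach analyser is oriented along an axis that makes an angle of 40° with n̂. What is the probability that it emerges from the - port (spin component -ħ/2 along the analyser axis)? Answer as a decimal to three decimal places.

For spin-½, the probability of finding spin-up along an axis at angle θ to the initial spin direction is cos²(θ/2); spin-down is sin²(θ/2).
θ = 40°, so P = sin²(20°) ≈ 0.117.

0.117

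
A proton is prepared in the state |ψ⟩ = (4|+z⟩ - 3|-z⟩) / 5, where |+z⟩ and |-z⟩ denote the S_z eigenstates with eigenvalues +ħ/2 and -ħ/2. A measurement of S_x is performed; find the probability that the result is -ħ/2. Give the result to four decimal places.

|-x⟩ = (|+z⟩ - |-z⟩)/√2, so ⟨-x|ψ⟩ = (7) / (√2·5).
P = |7|² / 50 = 49/50.

0.9800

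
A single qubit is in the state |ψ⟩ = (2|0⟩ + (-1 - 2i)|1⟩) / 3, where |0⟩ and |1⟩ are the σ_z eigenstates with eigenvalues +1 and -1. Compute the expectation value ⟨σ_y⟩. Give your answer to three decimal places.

⟨σ_y⟩ = 2 Im(a* b)/(|a|²+|b|²) with a = 2, b = (-1 - 2i).
a* b = (-2 - 4i), so ⟨σ_y⟩ = -8/9.

-0.889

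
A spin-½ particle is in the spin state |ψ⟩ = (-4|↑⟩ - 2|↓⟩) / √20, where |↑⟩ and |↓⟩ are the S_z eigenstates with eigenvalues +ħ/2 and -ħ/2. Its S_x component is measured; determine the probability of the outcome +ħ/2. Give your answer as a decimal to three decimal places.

0.900

|+x⟩ = (|↑⟩ + |↓⟩)/√2, so ⟨+x|ψ⟩ = (-6) / (√2·√20).
P = |-6|² / 40 = 36/40.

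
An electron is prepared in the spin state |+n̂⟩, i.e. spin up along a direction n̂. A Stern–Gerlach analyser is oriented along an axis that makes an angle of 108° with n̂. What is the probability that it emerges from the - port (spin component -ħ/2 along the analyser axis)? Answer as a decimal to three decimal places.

For spin-½, the probability of finding spin-up along an axis at angle θ to the initial spin direction is cos²(θ/2); spin-down is sin²(θ/2).
θ = 108°, so P = sin²(54°) ≈ 0.655.

0.655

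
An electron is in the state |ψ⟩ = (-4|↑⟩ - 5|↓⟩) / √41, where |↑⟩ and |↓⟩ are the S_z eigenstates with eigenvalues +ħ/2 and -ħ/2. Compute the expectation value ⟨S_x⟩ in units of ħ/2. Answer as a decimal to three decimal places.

0.976

⟨σ_x⟩ = 2 Re(a* b)/(|a|²+|b|²) with a = -4, b = -5.
a* b = 20, so ⟨σ_x⟩ = 40/41.
⟨S_x⟩ = (ħ/2)·⟨σ_x⟩.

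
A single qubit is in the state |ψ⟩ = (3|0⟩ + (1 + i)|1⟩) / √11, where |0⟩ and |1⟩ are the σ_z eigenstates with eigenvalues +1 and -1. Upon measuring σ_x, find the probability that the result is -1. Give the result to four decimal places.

0.2273

|-x⟩ = (|0⟩ - |1⟩)/√2, so ⟨-x|ψ⟩ = (2 - i) / (√2·√11).
P = |2 - i|² / 22 = 5/22.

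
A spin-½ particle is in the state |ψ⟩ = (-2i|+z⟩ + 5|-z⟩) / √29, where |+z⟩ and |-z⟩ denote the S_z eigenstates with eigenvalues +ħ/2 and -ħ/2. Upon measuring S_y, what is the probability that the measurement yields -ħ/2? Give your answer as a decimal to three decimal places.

|-y⟩ = (|+z⟩ - i|-z⟩)/√2, so ⟨-y|ψ⟩ = (3i) / (√2·√29).
P = |3i|² / 58 = 9/58.

0.155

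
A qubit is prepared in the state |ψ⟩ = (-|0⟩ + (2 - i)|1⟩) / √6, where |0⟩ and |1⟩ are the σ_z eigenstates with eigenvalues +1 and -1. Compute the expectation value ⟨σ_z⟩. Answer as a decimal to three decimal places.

⟨σ_z⟩ = |a|² - |b|² divided by |a|²+|b|², with a, b the |0⟩, |1⟩ amplitudes.
= (1 - 5)/6 = -4/6.

-0.667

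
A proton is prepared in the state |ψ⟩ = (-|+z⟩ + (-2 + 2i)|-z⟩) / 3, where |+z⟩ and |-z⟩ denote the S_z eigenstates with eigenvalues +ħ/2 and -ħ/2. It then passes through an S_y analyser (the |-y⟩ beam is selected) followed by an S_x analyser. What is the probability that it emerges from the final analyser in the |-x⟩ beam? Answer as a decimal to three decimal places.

First analyser (S_y): P(|-y⟩) = |⟨-y|ψ⟩|² = 13/18.
After stage 1 the state is |-y⟩; P(|-x⟩) = |⟨-x|-y⟩|² = 1/2.
Joint probability = 13/18 × 1/2 = 0.361.

0.361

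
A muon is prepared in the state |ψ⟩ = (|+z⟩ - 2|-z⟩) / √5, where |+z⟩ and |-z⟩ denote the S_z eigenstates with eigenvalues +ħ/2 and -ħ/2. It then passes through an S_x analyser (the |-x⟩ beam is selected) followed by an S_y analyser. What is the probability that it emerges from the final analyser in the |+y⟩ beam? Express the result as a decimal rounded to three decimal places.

First analyser (S_x): P(|-x⟩) = |⟨-x|ψ⟩|² = 9/10.
After stage 1 the state is |-x⟩; P(|+y⟩) = |⟨+y|-x⟩|² = 1/2.
Joint probability = 9/10 × 1/2 = 0.450.

0.450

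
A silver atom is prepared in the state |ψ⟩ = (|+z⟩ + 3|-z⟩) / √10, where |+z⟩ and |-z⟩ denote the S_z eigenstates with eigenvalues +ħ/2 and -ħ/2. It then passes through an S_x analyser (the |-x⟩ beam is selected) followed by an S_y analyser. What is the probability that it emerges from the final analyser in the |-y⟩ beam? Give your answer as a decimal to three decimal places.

First analyser (S_x): P(|-x⟩) = |⟨-x|ψ⟩|² = 4/20.
After stage 1 the state is |-x⟩; P(|-y⟩) = |⟨-y|-x⟩|² = 1/2.
Joint probability = 4/20 × 1/2 = 0.100.

0.100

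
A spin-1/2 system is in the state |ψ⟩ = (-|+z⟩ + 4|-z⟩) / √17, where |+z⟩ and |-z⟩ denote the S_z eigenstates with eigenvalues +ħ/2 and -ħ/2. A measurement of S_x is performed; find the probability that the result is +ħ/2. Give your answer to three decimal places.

|+x⟩ = (|+z⟩ + |-z⟩)/√2, so ⟨+x|ψ⟩ = (3) / (√2·√17).
P = |3|² / 34 = 9/34.

0.265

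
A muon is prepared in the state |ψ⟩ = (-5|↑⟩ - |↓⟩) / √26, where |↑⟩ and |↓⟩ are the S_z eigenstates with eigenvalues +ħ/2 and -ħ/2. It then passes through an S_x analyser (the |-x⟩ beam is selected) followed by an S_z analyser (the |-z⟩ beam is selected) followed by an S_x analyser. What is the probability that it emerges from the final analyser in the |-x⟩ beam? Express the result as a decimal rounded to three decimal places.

First analyser (S_x): P(|-x⟩) = |⟨-x|ψ⟩|² = 16/52.
After stage 1 the state is |-x⟩; P(|-z⟩) = |⟨-z|-x⟩|² = 1/2.
After stage 2 the state is |-z⟩; P(|-x⟩) = |⟨-x|-z⟩|² = 1/2.
Joint probability = 16/52 × 1/2 × 1/2 = 0.077.

0.077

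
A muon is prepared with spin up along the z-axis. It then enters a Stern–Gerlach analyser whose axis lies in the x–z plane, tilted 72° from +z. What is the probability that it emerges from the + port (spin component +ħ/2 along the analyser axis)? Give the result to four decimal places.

For spin-½, the probability of finding spin-up along an axis at angle θ to the initial spin direction is cos²(θ/2); spin-down is sin²(θ/2).
θ = 72°, so P = cos²(36°) ≈ 0.6545.

0.6545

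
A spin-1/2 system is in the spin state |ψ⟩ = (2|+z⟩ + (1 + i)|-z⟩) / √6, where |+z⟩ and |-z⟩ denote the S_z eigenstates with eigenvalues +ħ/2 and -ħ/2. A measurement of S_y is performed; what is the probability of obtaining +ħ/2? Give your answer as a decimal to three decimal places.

|+y⟩ = (|+z⟩ + i|-z⟩)/√2, so ⟨+y|ψ⟩ = (3 - i) / (√2·√6).
P = |3 - i|² / 12 = 10/12.

0.833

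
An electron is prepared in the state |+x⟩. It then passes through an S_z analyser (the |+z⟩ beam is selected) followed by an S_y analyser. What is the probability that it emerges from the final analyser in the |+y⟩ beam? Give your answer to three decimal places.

First analyser (S_z): from |+x⟩, P(|+z⟩) = 1/2.
After stage 1 the state is |+z⟩; P(|+y⟩) = |⟨+y|+z⟩|² = 1/2.
Joint probability = 1/2 × 1/2 = 0.250.

0.250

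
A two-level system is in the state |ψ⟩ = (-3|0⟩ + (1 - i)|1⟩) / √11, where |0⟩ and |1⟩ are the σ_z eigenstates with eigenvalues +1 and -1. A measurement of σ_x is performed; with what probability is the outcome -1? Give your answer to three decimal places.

0.773

|-x⟩ = (|0⟩ - |1⟩)/√2, so ⟨-x|ψ⟩ = (-4 + i) / (√2·√11).
P = |-4 + i|² / 22 = 17/22.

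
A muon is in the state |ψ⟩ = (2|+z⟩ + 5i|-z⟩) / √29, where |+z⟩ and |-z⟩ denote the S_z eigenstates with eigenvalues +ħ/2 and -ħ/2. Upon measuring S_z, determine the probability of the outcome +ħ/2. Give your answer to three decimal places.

0.138

The +ħ/2 outcome corresponds to |+z⟩. Its amplitude in |ψ⟩ is 2/√29.
P = |2|² / 29 = 4/29.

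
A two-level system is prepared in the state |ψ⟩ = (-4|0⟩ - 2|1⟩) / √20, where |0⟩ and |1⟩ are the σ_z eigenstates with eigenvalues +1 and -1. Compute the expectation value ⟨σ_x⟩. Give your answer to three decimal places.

0.800

⟨σ_x⟩ = 2 Re(a* b)/(|a|²+|b|²) with a = -4, b = -2.
a* b = 8, so ⟨σ_x⟩ = 16/20.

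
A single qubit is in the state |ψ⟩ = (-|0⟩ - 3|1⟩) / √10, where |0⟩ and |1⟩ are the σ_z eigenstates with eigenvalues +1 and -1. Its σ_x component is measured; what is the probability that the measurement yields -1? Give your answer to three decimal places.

0.200

|-x⟩ = (|0⟩ - |1⟩)/√2, so ⟨-x|ψ⟩ = (2) / (√2·√10).
P = |2|² / 20 = 4/20.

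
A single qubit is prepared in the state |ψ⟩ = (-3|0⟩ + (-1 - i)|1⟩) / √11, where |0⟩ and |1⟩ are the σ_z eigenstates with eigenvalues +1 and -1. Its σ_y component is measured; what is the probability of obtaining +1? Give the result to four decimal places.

|+y⟩ = (|0⟩ + i|1⟩)/√2, so ⟨+y|ψ⟩ = (-4 + i) / (√2·√11).
P = |-4 + i|² / 22 = 17/22.

0.7727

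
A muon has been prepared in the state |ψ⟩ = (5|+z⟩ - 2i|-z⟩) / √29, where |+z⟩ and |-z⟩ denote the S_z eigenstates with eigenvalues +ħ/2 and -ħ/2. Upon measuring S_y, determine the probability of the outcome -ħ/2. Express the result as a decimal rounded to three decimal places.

0.845

|-y⟩ = (|+z⟩ - i|-z⟩)/√2, so ⟨-y|ψ⟩ = (7) / (√2·√29).
P = |7|² / 58 = 49/58.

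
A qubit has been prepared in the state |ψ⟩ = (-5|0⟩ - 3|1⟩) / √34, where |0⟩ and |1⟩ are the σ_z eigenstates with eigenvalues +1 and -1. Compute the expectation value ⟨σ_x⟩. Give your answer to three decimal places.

0.882

⟨σ_x⟩ = 2 Re(a* b)/(|a|²+|b|²) with a = -5, b = -3.
a* b = 15, so ⟨σ_x⟩ = 30/34.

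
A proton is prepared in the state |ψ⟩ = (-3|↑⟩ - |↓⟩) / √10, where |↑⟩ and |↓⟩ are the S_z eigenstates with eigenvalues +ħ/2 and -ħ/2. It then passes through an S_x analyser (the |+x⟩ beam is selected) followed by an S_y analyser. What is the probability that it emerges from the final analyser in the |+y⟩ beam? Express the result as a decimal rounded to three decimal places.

First analyser (S_x): P(|+x⟩) = |⟨+x|ψ⟩|² = 16/20.
After stage 1 the state is |+x⟩; P(|+y⟩) = |⟨+y|+x⟩|² = 1/2.
Joint probability = 16/20 × 1/2 = 0.400.

0.400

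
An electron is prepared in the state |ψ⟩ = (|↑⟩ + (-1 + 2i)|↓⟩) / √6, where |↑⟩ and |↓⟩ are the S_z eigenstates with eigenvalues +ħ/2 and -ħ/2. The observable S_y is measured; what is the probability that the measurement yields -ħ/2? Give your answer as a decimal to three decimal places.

0.167

|-y⟩ = (|↑⟩ - i|↓⟩)/√2, so ⟨-y|ψ⟩ = (-1 - i) / (√2·√6).
P = |-1 - i|² / 12 = 2/12.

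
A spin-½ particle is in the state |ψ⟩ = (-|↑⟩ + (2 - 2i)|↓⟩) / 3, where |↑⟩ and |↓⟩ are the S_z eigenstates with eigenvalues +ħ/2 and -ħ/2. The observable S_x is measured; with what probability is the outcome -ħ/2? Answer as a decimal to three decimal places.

|-x⟩ = (|↑⟩ - |↓⟩)/√2, so ⟨-x|ψ⟩ = (-3 + 2i) / (√2·3).
P = |-3 + 2i|² / 18 = 13/18.

0.722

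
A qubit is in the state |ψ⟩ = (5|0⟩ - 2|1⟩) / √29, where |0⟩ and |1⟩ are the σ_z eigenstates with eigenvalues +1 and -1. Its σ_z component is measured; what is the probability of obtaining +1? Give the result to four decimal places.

The +1 outcome corresponds to |0⟩. Its amplitude in |ψ⟩ is 5/√29.
P = |5|² / 29 = 25/29.

0.8621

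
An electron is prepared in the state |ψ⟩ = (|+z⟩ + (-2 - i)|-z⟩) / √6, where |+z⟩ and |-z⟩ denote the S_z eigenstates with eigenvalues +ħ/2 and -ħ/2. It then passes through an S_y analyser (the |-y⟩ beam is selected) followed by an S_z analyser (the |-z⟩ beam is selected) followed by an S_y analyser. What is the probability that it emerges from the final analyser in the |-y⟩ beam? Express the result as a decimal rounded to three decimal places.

First analyser (S_y): P(|-y⟩) = |⟨-y|ψ⟩|² = 8/12.
After stage 1 the state is |-y⟩; P(|-z⟩) = |⟨-z|-y⟩|² = 1/2.
After stage 2 the state is |-z⟩; P(|-y⟩) = |⟨-y|-z⟩|² = 1/2.
Joint probability = 8/12 × 1/2 × 1/2 = 0.167.

0.167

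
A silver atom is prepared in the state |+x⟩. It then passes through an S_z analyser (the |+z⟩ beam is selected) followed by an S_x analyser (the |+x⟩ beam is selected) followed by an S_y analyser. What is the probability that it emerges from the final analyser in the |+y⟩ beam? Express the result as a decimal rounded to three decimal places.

First analyser (S_z): from |+x⟩, P(|+z⟩) = 1/2.
After stage 1 the state is |+z⟩; P(|+x⟩) = |⟨+x|+z⟩|² = 1/2.
After stage 2 the state is |+x⟩; P(|+y⟩) = |⟨+y|+x⟩|² = 1/2.
Joint probability = 1/2 × 1/2 × 1/2 = 0.125.

0.125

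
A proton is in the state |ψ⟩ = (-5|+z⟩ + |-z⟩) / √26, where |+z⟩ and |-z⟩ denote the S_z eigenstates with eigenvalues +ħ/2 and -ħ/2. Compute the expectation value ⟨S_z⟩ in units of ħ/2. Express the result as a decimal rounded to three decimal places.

0.923

⟨σ_z⟩ = |a|² - |b|² divided by |a|²+|b|², with a, b the |+z⟩, |-z⟩ amplitudes.
= (25 - 1)/26 = 24/26.
⟨S_z⟩ = (ħ/2)·⟨σ_z⟩.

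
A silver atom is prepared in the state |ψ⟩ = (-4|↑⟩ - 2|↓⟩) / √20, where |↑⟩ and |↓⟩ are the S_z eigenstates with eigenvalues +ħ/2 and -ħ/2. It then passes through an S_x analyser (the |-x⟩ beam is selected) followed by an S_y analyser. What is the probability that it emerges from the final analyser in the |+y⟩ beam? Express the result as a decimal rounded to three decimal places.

First analyser (S_x): P(|-x⟩) = |⟨-x|ψ⟩|² = 4/40.
After stage 1 the state is |-x⟩; P(|+y⟩) = |⟨+y|-x⟩|² = 1/2.
Joint probability = 4/40 × 1/2 = 0.050.

0.050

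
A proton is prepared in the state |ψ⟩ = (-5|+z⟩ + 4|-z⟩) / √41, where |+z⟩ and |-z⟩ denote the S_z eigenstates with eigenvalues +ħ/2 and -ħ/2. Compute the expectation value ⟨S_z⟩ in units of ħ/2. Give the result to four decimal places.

⟨σ_z⟩ = |a|² - |b|² divided by |a|²+|b|², with a, b the |+z⟩, |-z⟩ amplitudes.
= (25 - 16)/41 = 9/41.
⟨S_z⟩ = (ħ/2)·⟨σ_z⟩.

0.2195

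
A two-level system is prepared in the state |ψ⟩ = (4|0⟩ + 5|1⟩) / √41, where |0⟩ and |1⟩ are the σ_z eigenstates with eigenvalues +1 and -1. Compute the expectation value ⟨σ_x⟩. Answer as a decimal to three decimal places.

⟨σ_x⟩ = 2 Re(a* b)/(|a|²+|b|²) with a = 4, b = 5.
a* b = 20, so ⟨σ_x⟩ = 40/41.

0.976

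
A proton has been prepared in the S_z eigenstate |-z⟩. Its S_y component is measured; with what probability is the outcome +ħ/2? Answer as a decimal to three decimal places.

In the S_z basis, |-z⟩ = |-z⟩ and |+y⟩ = (|+z⟩ + i|-z⟩)/√2.
|⟨+y|-z⟩|² = 1/2.

0.500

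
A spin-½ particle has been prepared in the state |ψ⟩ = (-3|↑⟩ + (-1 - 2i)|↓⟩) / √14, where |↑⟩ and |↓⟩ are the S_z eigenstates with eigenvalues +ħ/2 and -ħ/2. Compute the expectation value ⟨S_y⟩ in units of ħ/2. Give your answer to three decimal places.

0.857

⟨σ_y⟩ = 2 Im(a* b)/(|a|²+|b|²) with a = -3, b = (-1 - 2i).
a* b = (3 + 6i), so ⟨σ_y⟩ = 12/14.
⟨S_y⟩ = (ħ/2)·⟨σ_y⟩.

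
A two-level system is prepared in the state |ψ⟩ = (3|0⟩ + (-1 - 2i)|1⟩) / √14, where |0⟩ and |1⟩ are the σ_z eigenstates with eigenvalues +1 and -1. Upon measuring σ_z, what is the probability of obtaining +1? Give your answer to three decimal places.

0.643

The +1 outcome corresponds to |0⟩. Its amplitude in |ψ⟩ is 3/√14.
P = |3|² / 14 = 9/14.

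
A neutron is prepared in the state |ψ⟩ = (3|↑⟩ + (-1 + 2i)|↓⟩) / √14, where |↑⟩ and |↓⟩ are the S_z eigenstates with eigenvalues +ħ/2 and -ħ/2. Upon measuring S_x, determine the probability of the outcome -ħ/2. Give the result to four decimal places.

|-x⟩ = (|↑⟩ - |↓⟩)/√2, so ⟨-x|ψ⟩ = (4 - 2i) / (√2·√14).
P = |4 - 2i|² / 28 = 20/28.

0.7143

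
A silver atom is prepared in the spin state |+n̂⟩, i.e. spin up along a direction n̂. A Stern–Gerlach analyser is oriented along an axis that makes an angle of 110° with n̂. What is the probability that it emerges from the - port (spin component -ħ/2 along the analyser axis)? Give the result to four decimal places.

For spin-½, the probability of finding spin-up along an axis at angle θ to the initial spin direction is cos²(θ/2); spin-down is sin²(θ/2).
θ = 110°, so P = sin²(55°) ≈ 0.6710.

0.6710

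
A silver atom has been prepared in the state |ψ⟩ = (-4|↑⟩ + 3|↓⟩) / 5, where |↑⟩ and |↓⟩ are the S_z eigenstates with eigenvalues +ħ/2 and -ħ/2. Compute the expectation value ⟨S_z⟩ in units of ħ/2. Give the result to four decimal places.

⟨σ_z⟩ = |a|² - |b|² divided by |a|²+|b|², with a, b the |↑⟩, |↓⟩ amplitudes.
= (16 - 9)/25 = 7/25.
⟨S_z⟩ = (ħ/2)·⟨σ_z⟩.

0.2800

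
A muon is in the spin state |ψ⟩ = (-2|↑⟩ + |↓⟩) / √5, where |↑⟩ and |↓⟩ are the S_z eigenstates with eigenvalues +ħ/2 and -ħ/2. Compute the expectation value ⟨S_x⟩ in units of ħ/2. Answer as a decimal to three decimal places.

-0.800

⟨σ_x⟩ = 2 Re(a* b)/(|a|²+|b|²) with a = -2, b = 1.
a* b = -2, so ⟨σ_x⟩ = -4/5.
⟨S_x⟩ = (ħ/2)·⟨σ_x⟩.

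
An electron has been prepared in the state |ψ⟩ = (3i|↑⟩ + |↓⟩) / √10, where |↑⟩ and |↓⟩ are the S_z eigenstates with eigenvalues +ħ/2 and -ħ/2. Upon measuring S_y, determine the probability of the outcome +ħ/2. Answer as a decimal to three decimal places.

|+y⟩ = (|↑⟩ + i|↓⟩)/√2, so ⟨+y|ψ⟩ = (2i) / (√2·√10).
P = |2i|² / 20 = 4/20.

0.200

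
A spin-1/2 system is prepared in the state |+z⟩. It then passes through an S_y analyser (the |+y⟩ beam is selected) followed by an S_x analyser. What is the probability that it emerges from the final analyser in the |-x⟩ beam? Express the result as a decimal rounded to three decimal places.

0.250

First analyser (S_y): from |+z⟩, P(|+y⟩) = 1/2.
After stage 1 the state is |+y⟩; P(|-x⟩) = |⟨-x|+y⟩|² = 1/2.
Joint probability = 1/2 × 1/2 = 0.250.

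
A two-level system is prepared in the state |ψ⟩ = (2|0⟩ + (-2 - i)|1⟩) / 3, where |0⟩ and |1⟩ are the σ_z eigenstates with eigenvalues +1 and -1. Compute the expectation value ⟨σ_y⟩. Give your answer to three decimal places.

-0.444

⟨σ_y⟩ = 2 Im(a* b)/(|a|²+|b|²) with a = 2, b = (-2 - i).
a* b = (-4 - 2i), so ⟨σ_y⟩ = -4/9.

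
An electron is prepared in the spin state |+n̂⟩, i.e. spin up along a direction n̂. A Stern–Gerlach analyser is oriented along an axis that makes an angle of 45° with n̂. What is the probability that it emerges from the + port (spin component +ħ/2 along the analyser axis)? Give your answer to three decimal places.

0.854

For spin-½, the probability of finding spin-up along an axis at angle θ to the initial spin direction is cos²(θ/2); spin-down is sin²(θ/2).
θ = 45°, so P = cos²(22.5°) ≈ 0.854.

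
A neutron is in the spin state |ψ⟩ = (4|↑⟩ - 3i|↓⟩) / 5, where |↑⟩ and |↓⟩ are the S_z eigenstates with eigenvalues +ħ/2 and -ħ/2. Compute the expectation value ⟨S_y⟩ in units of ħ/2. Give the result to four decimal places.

-0.9600

⟨σ_y⟩ = 2 Im(a* b)/(|a|²+|b|²) with a = 4, b = -3i.
a* b = -12i, so ⟨σ_y⟩ = -24/25.
⟨S_y⟩ = (ħ/2)·⟨σ_y⟩.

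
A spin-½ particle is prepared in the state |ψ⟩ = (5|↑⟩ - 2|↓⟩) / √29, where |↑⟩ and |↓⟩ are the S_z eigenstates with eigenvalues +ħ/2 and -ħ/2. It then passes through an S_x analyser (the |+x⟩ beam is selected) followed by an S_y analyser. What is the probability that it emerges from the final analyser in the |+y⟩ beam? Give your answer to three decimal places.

0.078

First analyser (S_x): P(|+x⟩) = |⟨+x|ψ⟩|² = 9/58.
After stage 1 the state is |+x⟩; P(|+y⟩) = |⟨+y|+x⟩|² = 1/2.
Joint probability = 9/58 × 1/2 = 0.078.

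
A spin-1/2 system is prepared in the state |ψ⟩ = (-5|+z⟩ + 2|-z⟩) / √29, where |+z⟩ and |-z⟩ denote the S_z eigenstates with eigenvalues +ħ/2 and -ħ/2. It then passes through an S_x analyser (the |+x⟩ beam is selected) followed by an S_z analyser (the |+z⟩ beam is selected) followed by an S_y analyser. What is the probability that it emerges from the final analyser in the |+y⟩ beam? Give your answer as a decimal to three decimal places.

0.039

First analyser (S_x): P(|+x⟩) = |⟨+x|ψ⟩|² = 9/58.
After stage 1 the state is |+x⟩; P(|+z⟩) = |⟨+z|+x⟩|² = 1/2.
After stage 2 the state is |+z⟩; P(|+y⟩) = |⟨+y|+z⟩|² = 1/2.
Joint probability = 9/58 × 1/2 × 1/2 = 0.039.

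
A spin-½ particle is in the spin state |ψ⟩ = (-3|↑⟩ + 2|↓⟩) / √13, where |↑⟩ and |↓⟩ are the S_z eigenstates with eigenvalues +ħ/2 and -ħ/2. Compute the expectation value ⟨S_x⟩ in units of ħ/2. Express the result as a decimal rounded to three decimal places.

⟨σ_x⟩ = 2 Re(a* b)/(|a|²+|b|²) with a = -3, b = 2.
a* b = -6, so ⟨σ_x⟩ = -12/13.
⟨S_x⟩ = (ħ/2)·⟨σ_x⟩.

-0.923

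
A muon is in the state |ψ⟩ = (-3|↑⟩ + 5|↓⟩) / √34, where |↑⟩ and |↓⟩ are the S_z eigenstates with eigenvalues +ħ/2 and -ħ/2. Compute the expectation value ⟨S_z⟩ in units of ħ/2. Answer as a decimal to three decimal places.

-0.471

⟨σ_z⟩ = |a|² - |b|² divided by |a|²+|b|², with a, b the |↑⟩, |↓⟩ amplitudes.
= (9 - 25)/34 = -16/34.
⟨S_z⟩ = (ħ/2)·⟨σ_z⟩.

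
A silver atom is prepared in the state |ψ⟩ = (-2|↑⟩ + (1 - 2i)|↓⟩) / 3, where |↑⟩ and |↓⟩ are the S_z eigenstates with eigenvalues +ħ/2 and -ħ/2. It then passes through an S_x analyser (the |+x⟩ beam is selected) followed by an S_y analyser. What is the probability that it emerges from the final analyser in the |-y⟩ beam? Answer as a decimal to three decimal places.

0.139

First analyser (S_x): P(|+x⟩) = |⟨+x|ψ⟩|² = 5/18.
After stage 1 the state is |+x⟩; P(|-y⟩) = |⟨-y|+x⟩|² = 1/2.
Joint probability = 5/18 × 1/2 = 0.139.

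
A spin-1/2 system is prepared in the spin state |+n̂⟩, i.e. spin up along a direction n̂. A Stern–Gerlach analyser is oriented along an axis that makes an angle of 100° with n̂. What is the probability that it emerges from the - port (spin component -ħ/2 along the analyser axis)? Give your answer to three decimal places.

For spin-½, the probability of finding spin-up along an axis at angle θ to the initial spin direction is cos²(θ/2); spin-down is sin²(θ/2).
θ = 100°, so P = sin²(50°) ≈ 0.587.

0.587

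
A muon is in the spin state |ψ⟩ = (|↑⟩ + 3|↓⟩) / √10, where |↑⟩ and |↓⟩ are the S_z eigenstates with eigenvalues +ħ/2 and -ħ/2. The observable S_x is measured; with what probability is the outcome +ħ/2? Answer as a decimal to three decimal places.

0.800

|+x⟩ = (|↑⟩ + |↓⟩)/√2, so ⟨+x|ψ⟩ = (4) / (√2·√10).
P = |4|² / 20 = 16/20.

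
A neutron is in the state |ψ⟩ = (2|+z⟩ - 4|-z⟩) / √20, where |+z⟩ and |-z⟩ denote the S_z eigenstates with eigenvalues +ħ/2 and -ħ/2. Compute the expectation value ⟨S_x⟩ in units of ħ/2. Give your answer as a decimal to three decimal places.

⟨σ_x⟩ = 2 Re(a* b)/(|a|²+|b|²) with a = 2, b = -4.
a* b = -8, so ⟨σ_x⟩ = -16/20.
⟨S_x⟩ = (ħ/2)·⟨σ_x⟩.

-0.800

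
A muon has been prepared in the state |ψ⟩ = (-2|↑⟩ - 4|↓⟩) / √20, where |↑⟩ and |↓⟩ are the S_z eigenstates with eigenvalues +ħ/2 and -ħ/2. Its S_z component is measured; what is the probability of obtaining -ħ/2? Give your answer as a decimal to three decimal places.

0.800

The -ħ/2 outcome corresponds to |↓⟩. Its amplitude in |ψ⟩ is -4/√20.
P = |-4|² / 20 = 16/20.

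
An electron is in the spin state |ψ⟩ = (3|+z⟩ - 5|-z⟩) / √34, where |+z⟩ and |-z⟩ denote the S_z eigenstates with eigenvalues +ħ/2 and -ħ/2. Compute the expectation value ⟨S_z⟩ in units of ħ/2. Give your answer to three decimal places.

-0.471

⟨σ_z⟩ = |a|² - |b|² divided by |a|²+|b|², with a, b the |+z⟩, |-z⟩ amplitudes.
= (9 - 25)/34 = -16/34.
⟨S_z⟩ = (ħ/2)·⟨σ_z⟩.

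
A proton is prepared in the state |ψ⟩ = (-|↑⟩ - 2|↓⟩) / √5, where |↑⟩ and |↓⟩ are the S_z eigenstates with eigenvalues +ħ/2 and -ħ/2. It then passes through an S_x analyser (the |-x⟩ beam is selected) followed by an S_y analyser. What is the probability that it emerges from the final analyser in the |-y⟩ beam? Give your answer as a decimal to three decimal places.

First analyser (S_x): P(|-x⟩) = |⟨-x|ψ⟩|² = 1/10.
After stage 1 the state is |-x⟩; P(|-y⟩) = |⟨-y|-x⟩|² = 1/2.
Joint probability = 1/10 × 1/2 = 0.050.

0.050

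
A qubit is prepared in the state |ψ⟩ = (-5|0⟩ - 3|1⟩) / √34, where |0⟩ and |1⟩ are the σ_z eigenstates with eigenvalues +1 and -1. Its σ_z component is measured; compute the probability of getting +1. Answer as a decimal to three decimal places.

0.735

The +1 outcome corresponds to |0⟩. Its amplitude in |ψ⟩ is -5/√34.
P = |-5|² / 34 = 25/34.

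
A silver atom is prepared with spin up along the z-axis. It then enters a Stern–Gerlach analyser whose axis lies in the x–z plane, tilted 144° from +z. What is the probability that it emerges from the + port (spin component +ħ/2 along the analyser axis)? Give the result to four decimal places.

0.0955

For spin-½, the probability of finding spin-up along an axis at angle θ to the initial spin direction is cos²(θ/2); spin-down is sin²(θ/2).
θ = 144°, so P = cos²(72°) ≈ 0.0955.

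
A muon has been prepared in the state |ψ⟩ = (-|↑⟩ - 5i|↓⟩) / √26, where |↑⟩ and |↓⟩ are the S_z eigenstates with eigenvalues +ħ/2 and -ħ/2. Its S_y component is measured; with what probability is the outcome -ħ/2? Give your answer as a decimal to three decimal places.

0.308

|-y⟩ = (|↑⟩ - i|↓⟩)/√2, so ⟨-y|ψ⟩ = (4) / (√2·√26).
P = |4|² / 52 = 16/52.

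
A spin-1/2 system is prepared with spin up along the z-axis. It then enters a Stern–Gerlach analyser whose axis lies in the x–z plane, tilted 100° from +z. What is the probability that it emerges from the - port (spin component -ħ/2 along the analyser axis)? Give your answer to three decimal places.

For spin-½, the probability of finding spin-up along an axis at angle θ to the initial spin direction is cos²(θ/2); spin-down is sin²(θ/2).
θ = 100°, so P = sin²(50°) ≈ 0.587.

0.587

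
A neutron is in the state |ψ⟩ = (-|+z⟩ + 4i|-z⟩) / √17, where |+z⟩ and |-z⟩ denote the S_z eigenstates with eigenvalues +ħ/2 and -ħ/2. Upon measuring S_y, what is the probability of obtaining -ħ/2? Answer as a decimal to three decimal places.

0.735

|-y⟩ = (|+z⟩ - i|-z⟩)/√2, so ⟨-y|ψ⟩ = (-5) / (√2·√17).
P = |-5|² / 34 = 25/34.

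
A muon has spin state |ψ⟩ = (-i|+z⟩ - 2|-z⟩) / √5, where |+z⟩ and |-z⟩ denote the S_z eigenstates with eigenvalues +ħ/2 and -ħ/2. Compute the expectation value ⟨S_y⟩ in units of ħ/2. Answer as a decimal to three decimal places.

-0.800

⟨σ_y⟩ = 2 Im(a* b)/(|a|²+|b|²) with a = -i, b = -2.
a* b = -2i, so ⟨σ_y⟩ = -4/5.
⟨S_y⟩ = (ħ/2)·⟨σ_y⟩.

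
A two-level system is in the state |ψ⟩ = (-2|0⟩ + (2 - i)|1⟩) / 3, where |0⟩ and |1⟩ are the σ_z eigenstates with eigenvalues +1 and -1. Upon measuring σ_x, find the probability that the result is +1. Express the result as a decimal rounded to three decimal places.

0.056

|+x⟩ = (|0⟩ + |1⟩)/√2, so ⟨+x|ψ⟩ = (-i) / (√2·3).
P = |-i|² / 18 = 1/18.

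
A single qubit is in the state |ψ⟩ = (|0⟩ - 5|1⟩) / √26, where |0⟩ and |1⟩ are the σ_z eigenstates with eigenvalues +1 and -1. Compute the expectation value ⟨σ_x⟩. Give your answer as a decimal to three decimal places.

-0.385

⟨σ_x⟩ = 2 Re(a* b)/(|a|²+|b|²) with a = 1, b = -5.
a* b = -5, so ⟨σ_x⟩ = -10/26.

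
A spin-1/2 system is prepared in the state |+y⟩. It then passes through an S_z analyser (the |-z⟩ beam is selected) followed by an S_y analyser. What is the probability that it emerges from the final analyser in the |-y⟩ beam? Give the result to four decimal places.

First analyser (S_z): from |+y⟩, P(|-z⟩) = 1/2.
After stage 1 the state is |-z⟩; P(|-y⟩) = |⟨-y|-z⟩|² = 1/2.
Joint probability = 1/2 × 1/2 = 0.2500.

0.2500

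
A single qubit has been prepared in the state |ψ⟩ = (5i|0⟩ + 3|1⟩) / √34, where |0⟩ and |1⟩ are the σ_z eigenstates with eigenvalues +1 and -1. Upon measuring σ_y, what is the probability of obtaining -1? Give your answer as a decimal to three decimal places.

|-y⟩ = (|0⟩ - i|1⟩)/√2, so ⟨-y|ψ⟩ = (8i) / (√2·√34).
P = |8i|² / 68 = 64/68.

0.941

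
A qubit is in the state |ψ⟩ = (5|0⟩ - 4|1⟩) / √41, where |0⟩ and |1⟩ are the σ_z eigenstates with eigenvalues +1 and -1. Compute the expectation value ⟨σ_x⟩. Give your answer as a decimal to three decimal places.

⟨σ_x⟩ = 2 Re(a* b)/(|a|²+|b|²) with a = 5, b = -4.
a* b = -20, so ⟨σ_x⟩ = -40/41.

-0.976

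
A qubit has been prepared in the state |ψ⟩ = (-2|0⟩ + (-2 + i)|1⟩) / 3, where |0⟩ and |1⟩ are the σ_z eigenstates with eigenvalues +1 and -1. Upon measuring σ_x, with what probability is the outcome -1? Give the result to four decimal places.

|-x⟩ = (|0⟩ - |1⟩)/√2, so ⟨-x|ψ⟩ = (-i) / (√2·3).
P = |-i|² / 18 = 1/18.

0.0556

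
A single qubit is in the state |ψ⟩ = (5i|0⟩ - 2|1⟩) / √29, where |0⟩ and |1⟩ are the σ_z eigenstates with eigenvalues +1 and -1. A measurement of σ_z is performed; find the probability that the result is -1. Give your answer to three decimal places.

0.138

The -1 outcome corresponds to |1⟩. Its amplitude in |ψ⟩ is -2/√29.
P = |-2|² / 29 = 4/29.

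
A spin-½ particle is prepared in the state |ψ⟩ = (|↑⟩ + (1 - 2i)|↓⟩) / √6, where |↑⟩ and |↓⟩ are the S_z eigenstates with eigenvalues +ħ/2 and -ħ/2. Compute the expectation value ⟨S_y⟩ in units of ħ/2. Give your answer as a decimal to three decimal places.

⟨σ_y⟩ = 2 Im(a* b)/(|a|²+|b|²) with a = 1, b = (1 - 2i).
a* b = (1 - 2i), so ⟨σ_y⟩ = -4/6.
⟨S_y⟩ = (ħ/2)·⟨σ_y⟩.

-0.667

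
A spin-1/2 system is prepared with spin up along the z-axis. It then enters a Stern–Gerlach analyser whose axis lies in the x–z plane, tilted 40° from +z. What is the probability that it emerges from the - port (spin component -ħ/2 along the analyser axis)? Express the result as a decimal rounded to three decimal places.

0.117

For spin-½, the probability of finding spin-up along an axis at angle θ to the initial spin direction is cos²(θ/2); spin-down is sin²(θ/2).
θ = 40°, so P = sin²(20°) ≈ 0.117.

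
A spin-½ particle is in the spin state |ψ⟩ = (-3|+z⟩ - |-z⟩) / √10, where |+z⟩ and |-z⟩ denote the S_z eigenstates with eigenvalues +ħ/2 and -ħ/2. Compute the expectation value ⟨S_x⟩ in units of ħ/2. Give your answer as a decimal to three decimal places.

0.600

⟨σ_x⟩ = 2 Re(a* b)/(|a|²+|b|²) with a = -3, b = -1.
a* b = 3, so ⟨σ_x⟩ = 6/10.
⟨S_x⟩ = (ħ/2)·⟨σ_x⟩.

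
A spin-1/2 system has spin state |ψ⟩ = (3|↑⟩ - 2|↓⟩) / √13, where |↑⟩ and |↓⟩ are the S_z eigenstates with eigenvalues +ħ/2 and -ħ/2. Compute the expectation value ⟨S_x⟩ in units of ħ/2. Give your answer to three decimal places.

⟨σ_x⟩ = 2 Re(a* b)/(|a|²+|b|²) with a = 3, b = -2.
a* b = -6, so ⟨σ_x⟩ = -12/13.
⟨S_x⟩ = (ħ/2)·⟨σ_x⟩.

-0.923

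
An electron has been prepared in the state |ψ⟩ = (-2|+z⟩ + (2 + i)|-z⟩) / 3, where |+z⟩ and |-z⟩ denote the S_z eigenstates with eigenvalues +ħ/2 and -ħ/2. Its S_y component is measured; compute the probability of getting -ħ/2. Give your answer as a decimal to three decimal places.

|-y⟩ = (|+z⟩ - i|-z⟩)/√2, so ⟨-y|ψ⟩ = (-3 + 2i) / (√2·3).
P = |-3 + 2i|² / 18 = 13/18.

0.722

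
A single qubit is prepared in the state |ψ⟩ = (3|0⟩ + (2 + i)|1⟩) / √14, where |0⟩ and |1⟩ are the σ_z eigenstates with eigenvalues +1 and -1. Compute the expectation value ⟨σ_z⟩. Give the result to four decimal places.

⟨σ_z⟩ = |a|² - |b|² divided by |a|²+|b|², with a, b the |0⟩, |1⟩ amplitudes.
= (9 - 5)/14 = 4/14.

0.2857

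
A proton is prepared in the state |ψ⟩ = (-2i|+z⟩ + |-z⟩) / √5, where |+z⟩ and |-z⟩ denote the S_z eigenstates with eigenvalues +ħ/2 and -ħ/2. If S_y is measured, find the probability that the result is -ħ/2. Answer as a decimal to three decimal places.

|-y⟩ = (|+z⟩ - i|-z⟩)/√2, so ⟨-y|ψ⟩ = (-i) / (√2·√5).
P = |-i|² / 10 = 1/10.

0.100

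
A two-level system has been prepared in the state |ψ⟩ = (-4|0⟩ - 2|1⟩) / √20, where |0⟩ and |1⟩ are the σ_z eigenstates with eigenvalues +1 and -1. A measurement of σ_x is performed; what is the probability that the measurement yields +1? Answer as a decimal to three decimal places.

0.900

|+x⟩ = (|0⟩ + |1⟩)/√2, so ⟨+x|ψ⟩ = (-6) / (√2·√20).
P = |-6|² / 40 = 36/40.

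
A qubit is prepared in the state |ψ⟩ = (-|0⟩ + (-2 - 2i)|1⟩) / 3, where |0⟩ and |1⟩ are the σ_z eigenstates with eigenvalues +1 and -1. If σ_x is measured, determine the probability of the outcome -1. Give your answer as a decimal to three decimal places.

0.278

|-x⟩ = (|0⟩ - |1⟩)/√2, so ⟨-x|ψ⟩ = (1 + 2i) / (√2·3).
P = |1 + 2i|² / 18 = 5/18.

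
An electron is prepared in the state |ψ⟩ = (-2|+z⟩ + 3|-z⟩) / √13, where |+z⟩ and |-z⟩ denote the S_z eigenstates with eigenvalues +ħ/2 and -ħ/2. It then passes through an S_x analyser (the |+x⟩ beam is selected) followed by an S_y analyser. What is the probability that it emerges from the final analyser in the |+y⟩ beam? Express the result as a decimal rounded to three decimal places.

0.019

First analyser (S_x): P(|+x⟩) = |⟨+x|ψ⟩|² = 1/26.
After stage 1 the state is |+x⟩; P(|+y⟩) = |⟨+y|+x⟩|² = 1/2.
Joint probability = 1/26 × 1/2 = 0.019.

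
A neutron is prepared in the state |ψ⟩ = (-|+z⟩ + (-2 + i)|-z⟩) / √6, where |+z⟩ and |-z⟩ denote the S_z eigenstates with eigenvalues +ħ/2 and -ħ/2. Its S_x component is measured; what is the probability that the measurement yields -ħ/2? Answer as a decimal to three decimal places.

|-x⟩ = (|+z⟩ - |-z⟩)/√2, so ⟨-x|ψ⟩ = (1 - i) / (√2·√6).
P = |1 - i|² / 12 = 2/12.

0.167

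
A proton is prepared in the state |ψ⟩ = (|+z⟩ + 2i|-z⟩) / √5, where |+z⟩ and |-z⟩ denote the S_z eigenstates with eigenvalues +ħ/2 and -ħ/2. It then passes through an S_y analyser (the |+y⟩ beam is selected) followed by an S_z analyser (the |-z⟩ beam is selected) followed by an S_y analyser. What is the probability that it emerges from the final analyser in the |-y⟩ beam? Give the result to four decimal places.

0.2250

First analyser (S_y): P(|+y⟩) = |⟨+y|ψ⟩|² = 9/10.
After stage 1 the state is |+y⟩; P(|-z⟩) = |⟨-z|+y⟩|² = 1/2.
After stage 2 the state is |-z⟩; P(|-y⟩) = |⟨-y|-z⟩|² = 1/2.
Joint probability = 9/10 × 1/2 × 1/2 = 0.2250.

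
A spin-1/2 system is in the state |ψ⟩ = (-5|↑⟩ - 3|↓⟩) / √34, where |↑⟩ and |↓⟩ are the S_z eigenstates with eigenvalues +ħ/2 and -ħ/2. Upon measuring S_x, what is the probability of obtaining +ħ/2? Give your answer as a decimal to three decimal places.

|+x⟩ = (|↑⟩ + |↓⟩)/√2, so ⟨+x|ψ⟩ = (-8) / (√2·√34).
P = |-8|² / 68 = 64/68.

0.941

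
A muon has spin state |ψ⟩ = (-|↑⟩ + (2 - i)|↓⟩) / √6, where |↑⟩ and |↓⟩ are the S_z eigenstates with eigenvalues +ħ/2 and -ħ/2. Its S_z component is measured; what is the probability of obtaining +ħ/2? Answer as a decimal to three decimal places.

0.167

The +ħ/2 outcome corresponds to |↑⟩. Its amplitude in |ψ⟩ is -1/√6.
P = |-1|² / 6 = 1/6.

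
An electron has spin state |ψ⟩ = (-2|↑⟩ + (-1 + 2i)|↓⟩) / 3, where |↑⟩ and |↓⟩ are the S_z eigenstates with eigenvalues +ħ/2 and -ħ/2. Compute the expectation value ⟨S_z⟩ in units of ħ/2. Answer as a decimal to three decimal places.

-0.111

⟨σ_z⟩ = |a|² - |b|² divided by |a|²+|b|², with a, b the |↑⟩, |↓⟩ amplitudes.
= (4 - 5)/9 = -1/9.
⟨S_z⟩ = (ħ/2)·⟨σ_z⟩.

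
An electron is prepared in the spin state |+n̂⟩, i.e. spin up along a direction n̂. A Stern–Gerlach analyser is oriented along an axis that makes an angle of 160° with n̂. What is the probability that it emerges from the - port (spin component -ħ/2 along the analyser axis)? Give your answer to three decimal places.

0.970

For spin-½, the probability of finding spin-up along an axis at angle θ to the initial spin direction is cos²(θ/2); spin-down is sin²(θ/2).
θ = 160°, so P = sin²(80°) ≈ 0.970.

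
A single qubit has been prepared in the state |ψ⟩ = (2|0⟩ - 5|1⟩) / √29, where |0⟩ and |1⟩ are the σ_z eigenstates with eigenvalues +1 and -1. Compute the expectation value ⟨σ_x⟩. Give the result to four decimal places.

⟨σ_x⟩ = 2 Re(a* b)/(|a|²+|b|²) with a = 2, b = -5.
a* b = -10, so ⟨σ_x⟩ = -20/29.

-0.6897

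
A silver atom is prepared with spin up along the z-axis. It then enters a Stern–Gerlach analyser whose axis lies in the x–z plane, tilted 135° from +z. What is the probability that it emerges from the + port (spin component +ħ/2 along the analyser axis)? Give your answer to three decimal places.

0.146

For spin-½, the probability of finding spin-up along an axis at angle θ to the initial spin direction is cos²(θ/2); spin-down is sin²(θ/2).
θ = 135°, so P = cos²(67.5°) ≈ 0.146.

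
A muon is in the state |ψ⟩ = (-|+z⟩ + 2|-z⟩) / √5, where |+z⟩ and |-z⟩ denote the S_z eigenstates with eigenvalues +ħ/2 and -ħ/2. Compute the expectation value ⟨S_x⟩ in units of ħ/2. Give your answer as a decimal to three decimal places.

⟨σ_x⟩ = 2 Re(a* b)/(|a|²+|b|²) with a = -1, b = 2.
a* b = -2, so ⟨σ_x⟩ = -4/5.
⟨S_x⟩ = (ħ/2)·⟨σ_x⟩.

-0.800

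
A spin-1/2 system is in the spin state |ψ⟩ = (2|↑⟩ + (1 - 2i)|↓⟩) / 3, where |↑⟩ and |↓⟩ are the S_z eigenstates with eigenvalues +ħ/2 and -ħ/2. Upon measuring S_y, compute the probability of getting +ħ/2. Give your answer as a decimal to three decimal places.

|+y⟩ = (|↑⟩ + i|↓⟩)/√2, so ⟨+y|ψ⟩ = (-i) / (√2·3).
P = |-i|² / 18 = 1/18.

0.056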